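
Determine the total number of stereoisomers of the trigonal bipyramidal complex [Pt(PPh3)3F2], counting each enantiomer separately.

A trigonal bipyramid has two axial and three equatorial sites, which are chemically inequivalent.
The distinct arrangements are (3 in all): F both axial; F one axial, one equatorial; F both equatorial.
Each arrangement has an internal mirror plane or centre of symmetry, so none is chiral.

3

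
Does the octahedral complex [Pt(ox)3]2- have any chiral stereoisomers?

yes

In an octahedral complex each vertex has one trans partner and four cis neighbours.
Each ox is bidentate and must span two cis positions.
Only one geometric arrangement is possible; it has no improper symmetry element, so it exists as a pair of enantiomers (2 stereoisomers).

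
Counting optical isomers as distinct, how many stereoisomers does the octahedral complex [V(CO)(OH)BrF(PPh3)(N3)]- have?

30

In an octahedral complex each vertex has one trans partner and four cis neighbours.
Systematic enumeration (placing each ligand type in turn and discarding arrangements equivalent by rotation or reflection) gives 15 geometric isomers.
Of these, 15 lack any improper symmetry element and so occur as enantiomeric pairs, giving 15 + 15 = 30 stereoisomers in total.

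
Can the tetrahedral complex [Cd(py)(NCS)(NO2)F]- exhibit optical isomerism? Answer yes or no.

yes

All four vertices of a tetrahedron are equivalent and mutually adjacent, so cis/trans isomerism cannot arise.
Only one geometric arrangement is possible; it has no improper symmetry element, so it exists as a pair of enantiomers (2 stereoisomers).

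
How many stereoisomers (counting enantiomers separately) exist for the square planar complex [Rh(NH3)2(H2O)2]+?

A square has two trans pairs of vertices; adjacent vertices are cis.
Working through the distinct placements yields 2 geometric isomers: NH3 cis; NH3 trans.
Each arrangement has an internal mirror plane or centre of symmetry, so none is chiral.

2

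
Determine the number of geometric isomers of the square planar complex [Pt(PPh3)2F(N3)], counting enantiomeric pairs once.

2

In a square planar complex each vertex has one trans partner and two cis neighbours.
The distinct arrangements are (2 in all): PPh3 cis; PPh3 trans.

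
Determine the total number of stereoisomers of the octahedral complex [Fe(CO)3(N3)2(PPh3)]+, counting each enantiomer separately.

The distinct arrangements are (3 in all): CO mer, N3 cis; CO mer, N3 trans; CO fac, N3 cis.
Each arrangement has an internal mirror plane or centre of symmetry, so none is chiral.

3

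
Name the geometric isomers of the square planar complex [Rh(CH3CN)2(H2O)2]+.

In a square planar complex each vertex has one trans partner and two cis neighbours.
Systematic placement gives 2 geometric isomers: CH3CN cis; CH3CN trans.

cis and trans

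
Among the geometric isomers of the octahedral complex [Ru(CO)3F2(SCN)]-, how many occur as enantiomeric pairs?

0

In an octahedral complex each vertex has one trans partner and four cis neighbours.
There are 3 geometric isomers: CO mer, F cis; CO mer, F trans; CO fac, F cis.
Each arrangement has an internal mirror plane or centre of symmetry, so none is chiral.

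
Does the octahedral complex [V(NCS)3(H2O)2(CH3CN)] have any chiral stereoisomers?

The six octahedral sites form three mutually perpendicular trans pairs.
Systematic placement gives 3 geometric isomers: NCS mer, H2O cis; NCS mer, H2O trans; NCS fac, H2O cis.
Each arrangement has an internal mirror plane or centre of symmetry, so none is chiral.

no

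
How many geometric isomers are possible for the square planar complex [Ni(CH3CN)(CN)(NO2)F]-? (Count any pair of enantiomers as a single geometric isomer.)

A square has two trans pairs of vertices; adjacent vertices are cis.
There are 3 geometric isomers: (CH3CN/F trans, CN/NO2 trans); (CH3CN/NO2 trans, CN/F trans); (CH3CN/CN trans, F/NO2 trans).

3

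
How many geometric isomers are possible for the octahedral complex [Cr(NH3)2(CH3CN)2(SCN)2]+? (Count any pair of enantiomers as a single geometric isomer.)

5

An octahedron has six vertices in three trans pairs; every non-trans pair is cis.
Working through the distinct placements yields 5 geometric isomers: NH3 trans, CH3CN trans, SCN trans; NH3 cis, CH3CN trans, SCN cis; NH3 cis, CH3CN cis, SCN trans; NH3 cis, CH3CN cis, SCN cis (chiral); NH3 trans, CH3CN cis, SCN cis.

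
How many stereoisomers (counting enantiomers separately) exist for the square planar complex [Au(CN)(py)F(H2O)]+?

3

Working through the distinct placements yields 3 geometric isomers: (CN/H2O trans, F/py trans); (CN/py trans, F/H2O trans); (CN/F trans, H2O/py trans).
Each arrangement has an internal mirror plane or centre of symmetry, so none is chiral.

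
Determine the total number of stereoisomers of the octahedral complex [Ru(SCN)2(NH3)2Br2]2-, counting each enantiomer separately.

An octahedron has six vertices in three trans pairs; every non-trans pair is cis.
Working through the distinct placements yields 5 geometric isomers: SCN trans, NH3 trans, Br trans; SCN cis, NH3 cis, Br trans; SCN trans, NH3 cis, Br cis; SCN cis, NH3 cis, Br cis (chiral); SCN cis, NH3 trans, Br cis.
One of these lacks any improper symmetry element and so occurs as an enantiomeric pair, giving 5 + 1 = 6 stereoisomers in total.

6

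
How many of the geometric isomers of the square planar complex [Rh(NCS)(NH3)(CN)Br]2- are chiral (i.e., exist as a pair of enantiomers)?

0

There are 3 geometric isomers: (Br/NCS trans, CN/NH3 trans); (Br/NH3 trans, CN/NCS trans); (Br/CN trans, NCS/NH3 trans).
Each arrangement has an internal mirror plane or centre of symmetry, so none is chiral.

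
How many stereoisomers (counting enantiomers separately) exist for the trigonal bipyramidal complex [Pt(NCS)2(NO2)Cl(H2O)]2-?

In a trigonal bipyramid the two axial positions differ from the three equatorial ones.
Systematic enumeration (placing each ligand type in turn and discarding arrangements equivalent by rotation or reflection) gives 7 geometric isomers.
Of these, 3 lack any improper symmetry element and so occur as enantiomeric pairs, giving 7 + 3 = 10 stereoisomers in total.

10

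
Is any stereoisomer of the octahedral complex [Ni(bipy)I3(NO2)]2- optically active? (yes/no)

In an octahedral complex each vertex has one trans partner and four cis neighbours.
Each bipy is bidentate and must span two cis positions.
There are 2 geometric isomers: I mer; I fac.
Each arrangement has an internal mirror plane or centre of symmetry, so none is chiral.

no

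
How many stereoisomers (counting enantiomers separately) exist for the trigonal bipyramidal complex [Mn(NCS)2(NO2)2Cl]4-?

6

Placing the ligands in turn and identifying arrangements related by rotation or reflection leaves 5 distinct geometric isomers.
One of these lacks any improper symmetry element and so occurs as an enantiomeric pair, giving 5 + 1 = 6 stereoisomers in total.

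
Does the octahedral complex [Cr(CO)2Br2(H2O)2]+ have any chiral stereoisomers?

In an octahedral complex each vertex has one trans partner and four cis neighbours.
Working through the distinct placements yields 5 geometric isomers: CO trans, Br trans, H2O trans; CO cis, Br trans, H2O cis; CO cis, Br cis, H2O trans; CO cis, Br cis, H2O cis (chiral); CO trans, Br cis, H2O cis.
One of these lacks any improper symmetry element and so occurs as an enantiomeric pair, giving 5 + 1 = 6 stereoisomers in total.

yes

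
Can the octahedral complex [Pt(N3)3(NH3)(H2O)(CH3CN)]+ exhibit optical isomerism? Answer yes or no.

yes

In an octahedral complex each vertex has one trans partner and four cis neighbours.
There are 4 geometric isomers: N3 mer (3 arrangements); N3 fac (chiral).
One of these lacks any improper symmetry element and so occurs as an enantiomeric pair, giving 4 + 1 = 5 stereoisomers in total.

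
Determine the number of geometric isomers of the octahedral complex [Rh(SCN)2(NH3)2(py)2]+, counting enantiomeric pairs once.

5

Systematic placement gives 5 geometric isomers: SCN trans, NH3 trans, py trans; SCN cis, NH3 trans, py cis; SCN cis, NH3 cis, py trans; SCN cis, NH3 cis, py cis (chiral); SCN trans, NH3 cis, py cis.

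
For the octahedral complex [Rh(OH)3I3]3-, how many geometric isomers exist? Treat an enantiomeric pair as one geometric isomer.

2

An octahedron has six vertices in three trans pairs; every non-trans pair is cis.
Systematic placement gives 2 geometric isomers: OH mer; OH fac.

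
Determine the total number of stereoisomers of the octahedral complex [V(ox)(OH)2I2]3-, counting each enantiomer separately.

4

In an octahedral complex each vertex has one trans partner and four cis neighbours.
Each ox is bidentate and must span two cis positions.
There are 3 geometric isomers: OH cis, I trans; OH cis, I cis (chiral); OH trans, I cis.
One of these lacks any improper symmetry element and so occurs as an enantiomeric pair, giving 3 + 1 = 4 stereoisomers in total.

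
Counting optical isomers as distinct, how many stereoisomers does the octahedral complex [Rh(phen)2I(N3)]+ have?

3

An octahedron has six vertices in three trans pairs; every non-trans pair is cis.
Each phen is bidentate and must span two cis positions.
Systematic placement gives 2 geometric isomers: I and N3 mutually trans; I and N3 mutually cis (chiral).
One of these lacks any improper symmetry element and so occurs as an enantiomeric pair, giving 2 + 1 = 3 stereoisomers in total.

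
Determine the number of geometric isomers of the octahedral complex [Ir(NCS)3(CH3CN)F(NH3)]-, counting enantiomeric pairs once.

4

The six octahedral sites form three mutually perpendicular trans pairs.
The distinct arrangements are (4 in all): NCS mer (3 arrangements); NCS fac (chiral).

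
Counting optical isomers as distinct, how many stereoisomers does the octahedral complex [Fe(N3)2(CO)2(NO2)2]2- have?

6

In an octahedral complex each vertex has one trans partner and four cis neighbours.
There are 5 geometric isomers: N3 trans, CO trans, NO2 trans; N3 cis, CO trans, NO2 cis; N3 cis, CO cis, NO2 trans; N3 cis, CO cis, NO2 cis (chiral); N3 trans, CO cis, NO2 cis.
One of these lacks any improper symmetry element and so occurs as an enantiomeric pair, giving 5 + 1 = 6 stereoisomers in total.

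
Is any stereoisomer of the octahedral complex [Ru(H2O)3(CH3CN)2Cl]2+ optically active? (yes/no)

no

The six octahedral sites form three mutually perpendicular trans pairs.
The distinct arrangements are (3 in all): H2O mer, CH3CN trans; H2O mer, CH3CN cis; H2O fac, CH3CN cis.
Each arrangement has an internal mirror plane or centre of symmetry, so none is chiral.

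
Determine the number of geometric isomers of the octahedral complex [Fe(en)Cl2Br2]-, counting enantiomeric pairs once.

An octahedron has six vertices in three trans pairs; every non-trans pair is cis.
Each en is bidentate and must span two cis positions.
There are 3 geometric isomers: Cl cis, Br trans; Cl cis, Br cis (chiral); Cl trans, Br cis.

3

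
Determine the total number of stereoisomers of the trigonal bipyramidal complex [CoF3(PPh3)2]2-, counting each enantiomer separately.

In a trigonal bipyramid the two axial positions differ from the three equatorial ones.
There are 3 geometric isomers: PPh3 both equatorial; PPh3 one axial, one equatorial; PPh3 both axial.
Each arrangement has an internal mirror plane or centre of symmetry, so none is chiral.

3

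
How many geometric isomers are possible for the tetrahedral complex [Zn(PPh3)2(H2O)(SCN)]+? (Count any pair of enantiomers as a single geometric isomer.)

1

In a tetrahedral complex all four positions are equivalent and every pair of ligands is adjacent — there is no cis/trans distinction.
Only one geometric arrangement is possible.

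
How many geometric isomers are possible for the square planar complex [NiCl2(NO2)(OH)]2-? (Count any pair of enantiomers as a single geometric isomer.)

2

A square has two trans pairs of vertices; adjacent vertices are cis.
The distinct arrangements are (2 in all): Cl cis; Cl trans.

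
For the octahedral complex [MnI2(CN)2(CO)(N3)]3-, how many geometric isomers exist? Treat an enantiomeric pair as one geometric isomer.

6

Systematic placement gives 6 geometric isomers: I cis, CN trans; I trans, CN trans; I cis, CN cis (3 arrangements, 2 chiral); I trans, CN cis.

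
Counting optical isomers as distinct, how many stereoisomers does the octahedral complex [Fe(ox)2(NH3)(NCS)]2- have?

3

Each ox is bidentate and must span two cis positions.
Working through the distinct placements yields 2 geometric isomers: NH3 and NCS mutually trans; NH3 and NCS mutually cis (chiral).
One of these lacks any improper symmetry element and so occurs as an enantiomeric pair, giving 2 + 1 = 3 stereoisomers in total.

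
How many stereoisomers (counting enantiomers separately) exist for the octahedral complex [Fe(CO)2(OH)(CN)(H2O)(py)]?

15

In an octahedral complex each vertex has one trans partner and four cis neighbours.
Systematic enumeration (placing each ligand type in turn and discarding arrangements equivalent by rotation or reflection) gives 9 geometric isomers.
Of these, 6 lack any improper symmetry element and so occur as enantiomeric pairs, giving 9 + 6 = 15 stereoisomers in total.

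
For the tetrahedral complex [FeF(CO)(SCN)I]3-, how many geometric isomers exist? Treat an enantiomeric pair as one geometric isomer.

Only one geometric arrangement is possible; it has no improper symmetry element, so it exists as a pair of enantiomers (2 stereoisomers).

1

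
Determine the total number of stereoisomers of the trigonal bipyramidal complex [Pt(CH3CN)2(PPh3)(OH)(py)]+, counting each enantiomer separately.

Systematic enumeration (placing each ligand type in turn and discarding arrangements equivalent by rotation or reflection) gives 7 geometric isomers.
Of these, 3 lack any improper symmetry element and so occur as enantiomeric pairs, giving 7 + 3 = 10 stereoisomers in total.

10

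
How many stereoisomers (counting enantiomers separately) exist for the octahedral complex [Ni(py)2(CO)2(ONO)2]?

The six octahedral sites form three mutually perpendicular trans pairs.
Working through the distinct placements yields 5 geometric isomers: py trans, CO trans, ONO trans; py cis, CO trans, ONO cis; py trans, CO cis, ONO cis; py cis, CO cis, ONO cis (chiral); py cis, CO cis, ONO trans.
One of these lacks any improper symmetry element and so occurs as an enantiomeric pair, giving 5 + 1 = 6 stereoisomers in total.

6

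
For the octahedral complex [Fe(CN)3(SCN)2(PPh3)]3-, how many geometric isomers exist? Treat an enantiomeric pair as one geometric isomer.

In an octahedral complex each vertex has one trans partner and four cis neighbours.
The distinct arrangements are (3 in all): CN mer, SCN trans; CN mer, SCN cis; CN fac, SCN cis.

3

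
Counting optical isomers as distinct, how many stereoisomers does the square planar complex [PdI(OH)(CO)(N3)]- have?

In a square planar complex each vertex has one trans partner and two cis neighbours.
The distinct arrangements are (3 in all): (CO/N3 trans, I/OH trans); (CO/OH trans, I/N3 trans); (CO/I trans, N3/OH trans).
Each arrangement has an internal mirror plane or centre of symmetry, so none is chiral.

3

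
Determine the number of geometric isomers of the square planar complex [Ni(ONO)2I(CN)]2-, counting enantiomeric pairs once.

2

A square has two trans pairs of vertices; adjacent vertices are cis.
Systematic placement gives 2 geometric isomers: ONO cis; ONO trans.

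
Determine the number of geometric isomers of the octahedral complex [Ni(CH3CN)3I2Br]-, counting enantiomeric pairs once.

In an octahedral complex each vertex has one trans partner and four cis neighbours.
There are 3 geometric isomers: CH3CN mer, I trans; CH3CN fac, I cis; CH3CN mer, I cis.

3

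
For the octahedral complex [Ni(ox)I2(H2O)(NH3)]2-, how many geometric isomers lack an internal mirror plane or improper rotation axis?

2

An octahedron has six vertices in three trans pairs; every non-trans pair is cis.
Each ox is bidentate and must span two cis positions.
Systematic placement gives 4 geometric isomers: I cis (3 arrangements, 2 chiral); I trans.
Of these, 2 lack any improper symmetry element and so occur as enantiomeric pairs, giving 4 + 2 = 6 stereoisomers in total.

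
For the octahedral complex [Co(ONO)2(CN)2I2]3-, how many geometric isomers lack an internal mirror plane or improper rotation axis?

In an octahedral complex each vertex has one trans partner and four cis neighbours.
Systematic placement gives 5 geometric isomers: ONO trans, CN trans, I trans; ONO cis, CN trans, I cis; ONO trans, CN cis, I cis; ONO cis, CN cis, I cis (chiral); ONO cis, CN cis, I trans.
One of these lacks any improper symmetry element and so occurs as an enantiomeric pair, giving 5 + 1 = 6 stereoisomers in total.

1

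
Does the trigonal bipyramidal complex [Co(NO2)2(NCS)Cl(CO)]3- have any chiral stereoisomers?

A trigonal bipyramid has two axial and three equatorial sites, which are chemically inequivalent.
Systematic enumeration (placing each ligand type in turn and discarding arrangements equivalent by rotation or reflection) gives 7 geometric isomers.
Of these, 3 lack any improper symmetry element and so occur as enantiomeric pairs, giving 7 + 3 = 10 stereoisomers in total.

yes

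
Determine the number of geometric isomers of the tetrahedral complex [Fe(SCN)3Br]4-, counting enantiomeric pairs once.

All four vertices of a tetrahedron are equivalent and mutually adjacent, so cis/trans isomerism cannot arise.
Only one geometric arrangement is possible.

1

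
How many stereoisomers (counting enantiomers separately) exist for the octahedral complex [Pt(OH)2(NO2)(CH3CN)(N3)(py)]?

In an octahedral complex each vertex has one trans partner and four cis neighbours.
Exhaustive case analysis gives 9 geometric isomers.
Of these, 6 lack any improper symmetry element and so occur as enantiomeric pairs, giving 9 + 6 = 15 stereoisomers in total.

15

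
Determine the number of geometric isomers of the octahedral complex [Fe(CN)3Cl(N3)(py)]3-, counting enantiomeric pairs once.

An octahedron has six vertices in three trans pairs; every non-trans pair is cis.
There are 4 geometric isomers: CN mer (3 arrangements); CN fac (chiral).

4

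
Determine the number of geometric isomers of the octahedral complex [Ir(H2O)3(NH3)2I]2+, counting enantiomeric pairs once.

3

The six octahedral sites form three mutually perpendicular trans pairs.
Working through the distinct placements yields 3 geometric isomers: H2O mer, NH3 trans; H2O mer, NH3 cis; H2O fac, NH3 cis.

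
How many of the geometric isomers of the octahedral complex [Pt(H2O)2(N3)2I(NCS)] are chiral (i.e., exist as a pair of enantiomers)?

2

The six octahedral sites form three mutually perpendicular trans pairs.
Working through the distinct placements yields 6 geometric isomers: H2O trans, N3 cis; H2O trans, N3 trans; H2O cis, N3 cis (3 arrangements, 2 chiral); H2O cis, N3 trans.
Of these, 2 lack any improper symmetry element and so occur as enantiomeric pairs, giving 6 + 2 = 8 stereoisomers in total.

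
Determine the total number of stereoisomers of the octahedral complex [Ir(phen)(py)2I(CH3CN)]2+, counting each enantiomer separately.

6

In an octahedral complex each vertex has one trans partner and four cis neighbours.
Each phen is bidentate and must span two cis positions.
The distinct arrangements are (4 in all): py cis (3 arrangements, 2 chiral); py trans.
Of these, 2 lack any improper symmetry element and so occur as enantiomeric pairs, giving 4 + 2 = 6 stereoisomers in total.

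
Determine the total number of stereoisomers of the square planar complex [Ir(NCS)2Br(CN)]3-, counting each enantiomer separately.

2

In a square planar complex each vertex has one trans partner and two cis neighbours.
The distinct arrangements are (2 in all): NCS cis; NCS trans.
Each arrangement has an internal mirror plane or centre of symmetry, so none is chiral.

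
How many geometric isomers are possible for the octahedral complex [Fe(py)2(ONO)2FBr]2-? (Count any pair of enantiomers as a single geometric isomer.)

Working through the distinct placements yields 6 geometric isomers: py trans, ONO trans; py cis, ONO cis (3 arrangements, 2 chiral); py trans, ONO cis; py cis, ONO trans.

6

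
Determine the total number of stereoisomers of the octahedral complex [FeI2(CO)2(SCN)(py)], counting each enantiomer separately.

8

An octahedron has six vertices in three trans pairs; every non-trans pair is cis.
The distinct arrangements are (6 in all): I trans, CO trans; I cis, CO trans; I cis, CO cis (3 arrangements, 2 chiral); I trans, CO cis.
Of these, 2 lack any improper symmetry element and so occur as enantiomeric pairs, giving 6 + 2 = 8 stereoisomers in total.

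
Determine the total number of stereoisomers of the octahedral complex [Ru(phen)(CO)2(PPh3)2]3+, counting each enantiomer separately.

Each phen is bidentate and must span two cis positions.
The distinct arrangements are (3 in all): CO trans, PPh3 cis; CO cis, PPh3 cis (chiral); CO cis, PPh3 trans.
One of these lacks any improper symmetry element and so occurs as an enantiomeric pair, giving 3 + 1 = 4 stereoisomers in total.

4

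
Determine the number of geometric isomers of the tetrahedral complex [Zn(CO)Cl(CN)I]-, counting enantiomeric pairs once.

All four vertices of a tetrahedron are equivalent and mutually adjacent, so cis/trans isomerism cannot arise.
Only one geometric arrangement is possible; it has no improper symmetry element, so it exists as a pair of enantiomers (2 stereoisomers).

1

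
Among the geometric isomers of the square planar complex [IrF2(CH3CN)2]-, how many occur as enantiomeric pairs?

There are 2 geometric isomers: F cis; F trans.
Each arrangement has an internal mirror plane or centre of symmetry, so none is chiral.

0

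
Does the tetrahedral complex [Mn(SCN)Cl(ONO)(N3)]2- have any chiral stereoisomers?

In a tetrahedral complex all four positions are equivalent and every pair of ligands is adjacent — there is no cis/trans distinction.
Only one geometric arrangement is possible; it has no improper symmetry element, so it exists as a pair of enantiomers (2 stereoisomers).

yes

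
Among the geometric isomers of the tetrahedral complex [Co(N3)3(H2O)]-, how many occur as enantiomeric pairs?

0

Only one geometric arrangement is possible.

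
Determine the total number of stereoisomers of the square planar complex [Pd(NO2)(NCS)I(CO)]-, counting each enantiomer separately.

3

In a square planar complex each vertex has one trans partner and two cis neighbours.
There are 3 geometric isomers: (CO/NCS trans, I/NO2 trans); (CO/NO2 trans, I/NCS trans); (CO/I trans, NCS/NO2 trans).
Each arrangement has an internal mirror plane or centre of symmetry, so none is chiral.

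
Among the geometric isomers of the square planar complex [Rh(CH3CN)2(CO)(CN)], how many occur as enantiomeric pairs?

0

A square has two trans pairs of vertices; adjacent vertices are cis.
The distinct arrangements are (2 in all): CH3CN cis; CH3CN trans.
Each arrangement has an internal mirror plane or centre of symmetry, so none is chiral.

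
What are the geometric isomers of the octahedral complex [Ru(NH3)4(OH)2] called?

cis and trans

The six octahedral sites form three mutually perpendicular trans pairs.
There are 2 geometric isomers: OH trans; OH cis.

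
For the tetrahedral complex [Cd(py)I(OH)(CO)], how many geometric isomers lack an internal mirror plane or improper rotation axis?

All four vertices of a tetrahedron are equivalent and mutually adjacent, so cis/trans isomerism cannot arise.
Only one geometric arrangement is possible; it has no improper symmetry element, so it exists as a pair of enantiomers (2 stereoisomers).

1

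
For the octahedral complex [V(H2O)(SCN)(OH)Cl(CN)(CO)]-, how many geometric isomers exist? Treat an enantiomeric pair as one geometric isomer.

15

Placing the ligands in turn and identifying arrangements related by rotation or reflection leaves 15 distinct geometric isomers.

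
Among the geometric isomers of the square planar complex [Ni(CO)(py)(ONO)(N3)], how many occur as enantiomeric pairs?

0

A square has two trans pairs of vertices; adjacent vertices are cis.
Systematic placement gives 3 geometric isomers: (CO/ONO trans, N3/py trans); (CO/py trans, N3/ONO trans); (CO/N3 trans, ONO/py trans).
Each arrangement has an internal mirror plane or centre of symmetry, so none is chiral.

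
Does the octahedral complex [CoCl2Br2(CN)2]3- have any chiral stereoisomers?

yes

The six octahedral sites form three mutually perpendicular trans pairs.
Systematic placement gives 5 geometric isomers: Cl trans, Br trans, CN trans; Cl cis, Br trans, CN cis; Cl trans, Br cis, CN cis; Cl cis, Br cis, CN cis (chiral); Cl cis, Br cis, CN trans.
One of these lacks any improper symmetry element and so occurs as an enantiomeric pair, giving 5 + 1 = 6 stereoisomers in total.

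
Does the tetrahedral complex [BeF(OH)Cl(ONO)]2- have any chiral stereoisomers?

yes

All four vertices of a tetrahedron are equivalent and mutually adjacent, so cis/trans isomerism cannot arise.
Only one geometric arrangement is possible; it has no improper symmetry element, so it exists as a pair of enantiomers (2 stereoisomers).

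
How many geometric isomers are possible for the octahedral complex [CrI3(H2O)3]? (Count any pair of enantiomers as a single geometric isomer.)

The six octahedral sites form three mutually perpendicular trans pairs.
There are 2 geometric isomers: I mer; I fac.

2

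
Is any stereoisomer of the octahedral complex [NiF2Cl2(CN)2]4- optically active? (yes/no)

yes

In an octahedral complex each vertex has one trans partner and four cis neighbours.
Systematic placement gives 5 geometric isomers: F trans, Cl trans, CN trans; F cis, Cl cis, CN trans; F trans, Cl cis, CN cis; F cis, Cl cis, CN cis (chiral); F cis, Cl trans, CN cis.
One of these lacks any improper symmetry element and so occurs as an enantiomeric pair, giving 5 + 1 = 6 stereoisomers in total.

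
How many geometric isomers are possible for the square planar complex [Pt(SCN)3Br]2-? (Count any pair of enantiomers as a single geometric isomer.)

1

Only one geometric arrangement is possible.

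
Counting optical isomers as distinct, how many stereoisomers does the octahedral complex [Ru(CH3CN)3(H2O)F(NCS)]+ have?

5

An octahedron has six vertices in three trans pairs; every non-trans pair is cis.
Working through the distinct placements yields 4 geometric isomers: CH3CN mer (3 arrangements); CH3CN fac (chiral).
One of these lacks any improper symmetry element and so occurs as an enantiomeric pair, giving 4 + 1 = 5 stereoisomers in total.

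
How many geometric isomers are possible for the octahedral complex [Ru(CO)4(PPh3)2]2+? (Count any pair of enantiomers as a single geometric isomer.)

An octahedron has six vertices in three trans pairs; every non-trans pair is cis.
There are 2 geometric isomers: PPh3 trans; PPh3 cis.

2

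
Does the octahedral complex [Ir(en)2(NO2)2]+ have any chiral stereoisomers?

An octahedron has six vertices in three trans pairs; every non-trans pair is cis.
Each en is bidentate and must span two cis positions.
The distinct arrangements are (2 in all): NO2 trans; NO2 cis (chiral).
One of these lacks any improper symmetry element and so occurs as an enantiomeric pair, giving 2 + 1 = 3 stereoisomers in total.

yes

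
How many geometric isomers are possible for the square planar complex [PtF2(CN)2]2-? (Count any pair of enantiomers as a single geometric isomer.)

Systematic placement gives 2 geometric isomers: F cis; F trans.

2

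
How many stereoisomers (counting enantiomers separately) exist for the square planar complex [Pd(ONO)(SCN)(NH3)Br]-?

3

A square has two trans pairs of vertices; adjacent vertices are cis.
Systematic placement gives 3 geometric isomers: (Br/ONO trans, NH3/SCN trans); (Br/SCN trans, NH3/ONO trans); (Br/NH3 trans, ONO/SCN trans).
Each arrangement has an internal mirror plane or centre of symmetry, so none is chiral.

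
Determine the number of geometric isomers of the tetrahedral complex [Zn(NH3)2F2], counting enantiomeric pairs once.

Only one geometric arrangement is possible.

1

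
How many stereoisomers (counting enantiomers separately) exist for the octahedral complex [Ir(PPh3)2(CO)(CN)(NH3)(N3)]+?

15

The six octahedral sites form three mutually perpendicular trans pairs.
Systematic enumeration (placing each ligand type in turn and discarding arrangements equivalent by rotation or reflection) gives 9 geometric isomers.
Of these, 6 lack any improper symmetry element and so occur as enantiomeric pairs, giving 9 + 6 = 15 stereoisomers in total.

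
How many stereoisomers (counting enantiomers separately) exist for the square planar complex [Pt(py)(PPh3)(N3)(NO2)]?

In a square planar complex each vertex has one trans partner and two cis neighbours.
Working through the distinct placements yields 3 geometric isomers: (N3/PPh3 trans, NO2/py trans); (N3/py trans, NO2/PPh3 trans); (N3/NO2 trans, PPh3/py trans).
Each arrangement has an internal mirror plane or centre of symmetry, so none is chiral.

3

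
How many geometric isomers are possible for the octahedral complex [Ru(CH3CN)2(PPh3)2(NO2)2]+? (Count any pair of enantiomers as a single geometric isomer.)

An octahedron has six vertices in three trans pairs; every non-trans pair is cis.
Working through the distinct placements yields 5 geometric isomers: CH3CN trans, PPh3 trans, NO2 trans; CH3CN trans, PPh3 cis, NO2 cis; CH3CN cis, PPh3 trans, NO2 cis; CH3CN cis, PPh3 cis, NO2 cis (chiral); CH3CN cis, PPh3 cis, NO2 trans.

5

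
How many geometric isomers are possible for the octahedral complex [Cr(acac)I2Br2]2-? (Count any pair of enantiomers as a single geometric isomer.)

In an octahedral complex each vertex has one trans partner and four cis neighbours.
Each acac is bidentate and must span two cis positions.
Systematic placement gives 3 geometric isomers: I cis, Br trans; I cis, Br cis (chiral); I trans, Br cis.

3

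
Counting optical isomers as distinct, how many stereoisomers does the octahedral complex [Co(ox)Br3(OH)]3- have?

In an octahedral complex each vertex has one trans partner and four cis neighbours.
Each ox is bidentate and must span two cis positions.
Systematic placement gives 2 geometric isomers: Br mer; Br fac.
Each arrangement has an internal mirror plane or centre of symmetry, so none is chiral.

2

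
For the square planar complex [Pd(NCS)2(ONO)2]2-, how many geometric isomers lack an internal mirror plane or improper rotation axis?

A square has two trans pairs of vertices; adjacent vertices are cis.
Systematic placement gives 2 geometric isomers: NCS cis; NCS trans.
Each arrangement has an internal mirror plane or centre of symmetry, so none is chiral.

0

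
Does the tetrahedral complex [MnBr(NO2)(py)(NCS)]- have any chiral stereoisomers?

yes

All four vertices of a tetrahedron are equivalent and mutually adjacent, so cis/trans isomerism cannot arise.
Only one geometric arrangement is possible; it has no improper symmetry element, so it exists as a pair of enantiomers (2 stereoisomers).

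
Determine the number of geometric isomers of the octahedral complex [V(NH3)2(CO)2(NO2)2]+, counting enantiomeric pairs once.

In an octahedral complex each vertex has one trans partner and four cis neighbours.
There are 5 geometric isomers: NH3 trans, CO trans, NO2 trans; NH3 cis, CO trans, NO2 cis; NH3 cis, CO cis, NO2 trans; NH3 cis, CO cis, NO2 cis (chiral); NH3 trans, CO cis, NO2 cis.

5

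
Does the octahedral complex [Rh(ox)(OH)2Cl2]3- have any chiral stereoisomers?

The six octahedral sites form three mutually perpendicular trans pairs.
Each ox is bidentate and must span two cis positions.
Working through the distinct placements yields 3 geometric isomers: OH cis, Cl trans; OH cis, Cl cis (chiral); OH trans, Cl cis.
One of these lacks any improper symmetry element and so occurs as an enantiomeric pair, giving 3 + 1 = 4 stereoisomers in total.

yes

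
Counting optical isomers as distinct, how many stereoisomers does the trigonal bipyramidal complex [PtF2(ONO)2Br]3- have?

6

In a trigonal bipyramid the two axial positions differ from the three equatorial ones.
Exhaustive case analysis gives 5 geometric isomers.
One of these lacks any improper symmetry element and so occurs as an enantiomeric pair, giving 5 + 1 = 6 stereoisomers in total.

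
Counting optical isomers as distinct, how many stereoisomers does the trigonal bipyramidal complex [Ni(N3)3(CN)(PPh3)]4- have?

4

A trigonal bipyramid has two axial and three equatorial sites, which are chemically inequivalent.
Working through the distinct placements yields 4 geometric isomers: CN axial, PPh3 equatorial; CN axial, PPh3 axial; CN equatorial, PPh3 equatorial; CN equatorial, PPh3 axial.
Each arrangement has an internal mirror plane or centre of symmetry, so none is chiral.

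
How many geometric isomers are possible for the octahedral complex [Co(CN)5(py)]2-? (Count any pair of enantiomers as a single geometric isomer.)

1

Only one geometric arrangement is possible.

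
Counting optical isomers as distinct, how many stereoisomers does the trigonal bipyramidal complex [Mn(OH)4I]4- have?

2

A trigonal bipyramid has two axial and three equatorial sites, which are chemically inequivalent.
Working through the distinct placements yields 2 geometric isomers: I axial; I equatorial.
Each arrangement has an internal mirror plane or centre of symmetry, so none is chiral.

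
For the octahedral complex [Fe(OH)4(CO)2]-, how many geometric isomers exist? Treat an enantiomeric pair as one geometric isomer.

2

The six octahedral sites form three mutually perpendicular trans pairs.
Systematic placement gives 2 geometric isomers: CO trans; CO cis.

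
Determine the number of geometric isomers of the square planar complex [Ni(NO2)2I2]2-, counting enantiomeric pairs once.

A square has two trans pairs of vertices; adjacent vertices are cis.
The distinct arrangements are (2 in all): NO2 cis; NO2 trans.

2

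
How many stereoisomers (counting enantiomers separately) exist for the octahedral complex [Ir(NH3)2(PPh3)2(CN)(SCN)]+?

8

The distinct arrangements are (6 in all): NH3 cis, PPh3 cis (3 arrangements, 2 chiral); NH3 cis, PPh3 trans; NH3 trans, PPh3 cis; NH3 trans, PPh3 trans.
Of these, 2 lack any improper symmetry element and so occur as enantiomeric pairs, giving 6 + 2 = 8 stereoisomers in total.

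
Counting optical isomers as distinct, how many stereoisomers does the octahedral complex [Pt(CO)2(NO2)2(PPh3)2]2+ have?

6

There are 5 geometric isomers: CO trans, NO2 trans, PPh3 trans; CO trans, NO2 cis, PPh3 cis; CO cis, NO2 cis, PPh3 trans; CO cis, NO2 cis, PPh3 cis (chiral); CO cis, NO2 trans, PPh3 cis.
One of these lacks any improper symmetry element and so occurs as an enantiomeric pair, giving 5 + 1 = 6 stereoisomers in total.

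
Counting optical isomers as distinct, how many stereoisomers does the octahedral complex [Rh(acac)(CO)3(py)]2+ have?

2

The six octahedral sites form three mutually perpendicular trans pairs.
Each acac is bidentate and must span two cis positions.
Systematic placement gives 2 geometric isomers: CO mer; CO fac.
Each arrangement has an internal mirror plane or centre of symmetry, so none is chiral.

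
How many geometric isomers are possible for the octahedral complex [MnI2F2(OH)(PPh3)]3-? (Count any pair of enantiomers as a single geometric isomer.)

6

An octahedron has six vertices in three trans pairs; every non-trans pair is cis.
The distinct arrangements are (6 in all): I trans, F trans; I cis, F trans; I cis, F cis (3 arrangements, 2 chiral); I trans, F cis.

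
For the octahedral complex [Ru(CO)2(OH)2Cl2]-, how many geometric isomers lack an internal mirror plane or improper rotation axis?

1

In an octahedral complex each vertex has one trans partner and four cis neighbours.
Working through the distinct placements yields 5 geometric isomers: CO trans, OH trans, Cl trans; CO trans, OH cis, Cl cis; CO cis, OH trans, Cl cis; CO cis, OH cis, Cl cis (chiral); CO cis, OH cis, Cl trans.
One of these lacks any improper symmetry element and so occurs as an enantiomeric pair, giving 5 + 1 = 6 stereoisomers in total.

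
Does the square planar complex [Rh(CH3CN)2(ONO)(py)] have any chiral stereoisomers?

In a square planar complex each vertex has one trans partner and two cis neighbours.
The distinct arrangements are (2 in all): CH3CN cis; CH3CN trans.
Each arrangement has an internal mirror plane or centre of symmetry, so none is chiral.

no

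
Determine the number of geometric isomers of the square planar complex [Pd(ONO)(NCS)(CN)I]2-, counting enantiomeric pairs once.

In a square planar complex each vertex has one trans partner and two cis neighbours.
Working through the distinct placements yields 3 geometric isomers: (CN/NCS trans, I/ONO trans); (CN/ONO trans, I/NCS trans); (CN/I trans, NCS/ONO trans).

3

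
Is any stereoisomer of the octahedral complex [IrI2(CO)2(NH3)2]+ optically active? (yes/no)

yes

The distinct arrangements are (5 in all): I trans, CO trans, NH3 trans; I cis, CO trans, NH3 cis; I cis, CO cis, NH3 trans; I cis, CO cis, NH3 cis (chiral); I trans, CO cis, NH3 cis.
One of these lacks any improper symmetry element and so occurs as an enantiomeric pair, giving 5 + 1 = 6 stereoisomers in total.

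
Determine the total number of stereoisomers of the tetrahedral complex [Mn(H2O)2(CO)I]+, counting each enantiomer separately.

1

In a tetrahedral complex all four positions are equivalent and every pair of ligands is adjacent — there is no cis/trans distinction.
Only one geometric arrangement is possible.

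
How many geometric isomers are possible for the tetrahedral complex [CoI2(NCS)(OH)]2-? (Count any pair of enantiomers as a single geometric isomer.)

1

All four vertices of a tetrahedron are equivalent and mutually adjacent, so cis/trans isomerism cannot arise.
Only one geometric arrangement is possible.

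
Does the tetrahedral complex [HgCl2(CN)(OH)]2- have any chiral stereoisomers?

no

Only one geometric arrangement is possible.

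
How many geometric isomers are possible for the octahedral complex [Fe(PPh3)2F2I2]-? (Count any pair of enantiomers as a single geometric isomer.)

5

The six octahedral sites form three mutually perpendicular trans pairs.
The distinct arrangements are (5 in all): PPh3 trans, F trans, I trans; PPh3 cis, F trans, I cis; PPh3 trans, F cis, I cis; PPh3 cis, F cis, I cis (chiral); PPh3 cis, F cis, I trans.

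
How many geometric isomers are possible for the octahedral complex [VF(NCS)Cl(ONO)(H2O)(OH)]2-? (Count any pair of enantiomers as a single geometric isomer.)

The six octahedral sites form three mutually perpendicular trans pairs.
Placing the ligands in turn and identifying arrangements related by rotation or reflection leaves 15 distinct geometric isomers.

15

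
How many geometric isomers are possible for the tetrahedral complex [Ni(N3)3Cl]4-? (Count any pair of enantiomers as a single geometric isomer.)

All four vertices of a tetrahedron are equivalent and mutually adjacent, so cis/trans isomerism cannot arise.
Only one geometric arrangement is possible.

1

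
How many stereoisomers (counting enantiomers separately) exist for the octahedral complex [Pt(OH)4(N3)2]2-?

2

The six octahedral sites form three mutually perpendicular trans pairs.
The distinct arrangements are (2 in all): N3 trans; N3 cis.
Each arrangement has an internal mirror plane or centre of symmetry, so none is chiral.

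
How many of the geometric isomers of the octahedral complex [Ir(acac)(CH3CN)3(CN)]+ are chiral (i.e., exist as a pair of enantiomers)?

An octahedron has six vertices in three trans pairs; every non-trans pair is cis.
Each acac is bidentate and must span two cis positions.
There are 2 geometric isomers: CH3CN mer; CH3CN fac.
Each arrangement has an internal mirror plane or centre of symmetry, so none is chiral.

0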